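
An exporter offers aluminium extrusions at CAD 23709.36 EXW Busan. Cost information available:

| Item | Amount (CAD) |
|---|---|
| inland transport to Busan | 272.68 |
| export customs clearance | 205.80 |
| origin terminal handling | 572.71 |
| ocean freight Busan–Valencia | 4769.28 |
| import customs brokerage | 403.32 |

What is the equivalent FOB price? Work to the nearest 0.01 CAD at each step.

FOB price: CAD 24760.55

Not relevant to the conversion: freight, brokerage — on the buyer under both terms; not part of either seller's price.
From EXW to FOB, the seller additionally bears: inland to port, export clearance, origin terminal.
FOB price = 23709.36 + 272.68 + 205.80 + 572.71 = 24760.55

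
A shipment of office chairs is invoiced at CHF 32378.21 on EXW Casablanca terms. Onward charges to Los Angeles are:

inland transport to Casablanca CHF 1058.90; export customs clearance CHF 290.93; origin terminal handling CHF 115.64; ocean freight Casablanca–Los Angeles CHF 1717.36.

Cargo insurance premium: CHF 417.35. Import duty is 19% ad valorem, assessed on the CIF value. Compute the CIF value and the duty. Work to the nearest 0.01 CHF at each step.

CIF = EXW price + pre-shipment costs + freight + insurance
CIF = 32378.21 + 1058.90 + 290.93 + 115.64 + 1717.36 + 417.35 = 35978.39
Import duty = 35978.39 × 19% = 6835.89

CIF value: CHF 35978.39; import duty: CHF 6835.89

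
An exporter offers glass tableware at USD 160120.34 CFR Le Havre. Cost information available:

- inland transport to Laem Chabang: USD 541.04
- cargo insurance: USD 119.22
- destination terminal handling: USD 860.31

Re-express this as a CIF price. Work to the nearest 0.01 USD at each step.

CIF price: USD 160239.56

Not relevant to the conversion: inland to port — on the seller under both CFR and CIF; already in the CFR price and stays in the CIF price. destination terminal — on the buyer under both terms; not part of either seller's price.
From CFR to CIF, the seller additionally bears: insurance.
CIF price = 160120.34 + 119.22 = 160239.56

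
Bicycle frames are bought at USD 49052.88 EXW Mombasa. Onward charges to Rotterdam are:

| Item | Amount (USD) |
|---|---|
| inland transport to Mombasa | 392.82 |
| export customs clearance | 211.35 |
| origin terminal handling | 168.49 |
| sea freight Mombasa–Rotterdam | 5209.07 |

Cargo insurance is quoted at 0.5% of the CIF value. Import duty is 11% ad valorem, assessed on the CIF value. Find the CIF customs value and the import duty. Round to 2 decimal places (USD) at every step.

CIF value: USD 55311.17; import duty: USD 6084.23

Let C be the CIF value. C = EXW price + pre-shipment costs + freight + 0.5% × C
C − 0.5% × C = 49052.88 + 392.82 + 211.35 + 168.49 + 5209.07
0.995 × C = 55034.61
C = 55034.61 / 0.995 = 55311.17
Insurance premium = 0.5% × 55311.17 = 276.56
Import duty = 55311.17 × 11% = 6084.23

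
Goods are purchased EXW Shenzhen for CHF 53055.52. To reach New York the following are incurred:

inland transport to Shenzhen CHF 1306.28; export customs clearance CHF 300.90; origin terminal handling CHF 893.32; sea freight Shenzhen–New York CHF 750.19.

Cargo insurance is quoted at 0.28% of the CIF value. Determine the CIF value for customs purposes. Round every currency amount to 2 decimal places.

CIF value: CHF 56464.31

Let C be the CIF value. C = EXW price + pre-shipment costs + freight + 0.28% × C
C − 0.28% × C = 53055.52 + 1306.28 + 300.90 + 893.32 + 750.19
0.9972 × C = 56306.21
C = 56306.21 / 0.9972 = 56464.31
Insurance premium = 0.28% × 56464.31 = 158.10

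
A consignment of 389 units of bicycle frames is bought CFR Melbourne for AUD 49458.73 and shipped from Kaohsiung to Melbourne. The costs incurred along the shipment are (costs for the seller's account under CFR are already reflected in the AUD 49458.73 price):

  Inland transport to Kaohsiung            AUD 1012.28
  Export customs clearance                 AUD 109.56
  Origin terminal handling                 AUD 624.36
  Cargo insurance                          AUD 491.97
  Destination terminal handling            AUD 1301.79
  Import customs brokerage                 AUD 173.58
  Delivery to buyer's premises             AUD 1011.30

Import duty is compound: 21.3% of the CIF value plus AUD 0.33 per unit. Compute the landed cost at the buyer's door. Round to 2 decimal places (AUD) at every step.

Total landed cost: AUD 63205.24

CFR: the seller pays costs through ocean freight to the destination port, but not insurance.
Already in the invoice (seller's account under CFR): inland to port, export clearance, origin terminal — exclude.
CIF value = CFR price + insurance = 49458.73 + 491.97 = 49950.70
Ad valorem component: 49950.70 × 21.3% = 10639.50
Specific component: 389 × 0.33 = 128.37
Import duty = 10639.50 + 128.37 = 10767.87
Buyer bears: insurance 491.97 + destination terminal 1301.79 + brokerage 173.58 + delivery 1011.30 + duty 10767.87 = 13746.51
Landed cost = invoice 49458.73 + 13746.51 = 63205.24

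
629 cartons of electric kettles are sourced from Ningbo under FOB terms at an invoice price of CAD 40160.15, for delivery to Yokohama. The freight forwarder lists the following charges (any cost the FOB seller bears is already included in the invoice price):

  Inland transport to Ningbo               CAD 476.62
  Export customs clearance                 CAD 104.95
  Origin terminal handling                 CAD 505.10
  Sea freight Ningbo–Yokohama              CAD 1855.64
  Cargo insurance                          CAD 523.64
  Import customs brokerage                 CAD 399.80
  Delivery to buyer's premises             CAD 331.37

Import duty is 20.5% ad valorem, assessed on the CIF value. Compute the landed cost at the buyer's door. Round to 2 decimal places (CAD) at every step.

Total landed cost: CAD 51991.18

FOB: the seller bears costs until goods are on board at the origin port; the buyer bears freight, insurance and all costs thereafter.
Already in the invoice (seller's account under FOB): inland to port, export clearance, origin terminal — exclude.
CIF value = FOB price + freight + insurance = 40160.15 + 1855.64 + 523.64 = 42539.43
Import duty = 42539.43 × 20.5% = 8720.58
Buyer bears: freight 1855.64 + insurance 523.64 + brokerage 399.80 + delivery 331.37 + duty 8720.58 = 11831.03
Landed cost = invoice 40160.15 + 11831.03 = 51991.18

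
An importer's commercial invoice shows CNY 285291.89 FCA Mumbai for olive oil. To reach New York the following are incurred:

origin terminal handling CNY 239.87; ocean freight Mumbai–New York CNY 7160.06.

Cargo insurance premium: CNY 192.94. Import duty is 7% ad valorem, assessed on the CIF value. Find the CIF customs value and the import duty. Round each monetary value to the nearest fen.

CIF = FCA price + pre-shipment costs + freight + insurance
CIF = 285291.89 + 239.87 + 7160.06 + 192.94 = 292884.76
Import duty = 292884.76 × 7% = 20501.93

CIF value: CNY 292884.76; import duty: CNY 20501.93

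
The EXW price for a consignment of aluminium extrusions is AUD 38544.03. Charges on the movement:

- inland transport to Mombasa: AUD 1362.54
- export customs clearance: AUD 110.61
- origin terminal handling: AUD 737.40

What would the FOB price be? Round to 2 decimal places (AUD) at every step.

From EXW to FOB, the seller additionally bears: inland to port, export clearance, origin terminal.
FOB price = 38544.03 + 1362.54 + 110.61 + 737.40 = 40754.58

FOB price: AUD 40754.58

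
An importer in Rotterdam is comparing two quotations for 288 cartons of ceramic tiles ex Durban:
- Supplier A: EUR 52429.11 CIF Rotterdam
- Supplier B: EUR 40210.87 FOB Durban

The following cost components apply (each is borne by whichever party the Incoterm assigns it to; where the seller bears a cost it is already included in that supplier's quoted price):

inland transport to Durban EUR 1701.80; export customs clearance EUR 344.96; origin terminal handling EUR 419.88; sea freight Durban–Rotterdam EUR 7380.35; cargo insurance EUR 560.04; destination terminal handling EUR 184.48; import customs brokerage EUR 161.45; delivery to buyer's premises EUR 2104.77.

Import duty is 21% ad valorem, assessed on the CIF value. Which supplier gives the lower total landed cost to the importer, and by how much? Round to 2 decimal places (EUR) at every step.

Supplier A (CIF):
The CIF price already equals the CIF value: 52429.11
Import duty = 52429.11 × 21% = 11010.11
Buyer bears (A): 184.48 + 161.45 + 2104.77 = 2450.70
Landed cost (A) = invoice 52429.11 + 2450.70 + duty 11010.11 = 65889.92
Supplier B (FOB):
CIF value = FOB price + freight + insurance = 40210.87 + 7380.35 + 560.04 = 48151.26
Import duty = 48151.26 × 21% = 10111.76
Buyer bears (B): 7380.35 + 560.04 + 184.48 + 161.45 + 2104.77 = 10391.09
Landed cost (B) = invoice 40210.87 + 10391.09 + duty 10111.76 = 60713.72
Difference = |65889.92 − 60713.72| = 5176.20

Supplier B is cheaper by EUR 5176.20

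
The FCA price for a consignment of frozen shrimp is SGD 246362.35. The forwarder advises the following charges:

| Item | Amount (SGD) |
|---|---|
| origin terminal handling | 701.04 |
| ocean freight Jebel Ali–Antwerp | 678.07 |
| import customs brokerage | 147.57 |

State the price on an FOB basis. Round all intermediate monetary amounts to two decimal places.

Not relevant to the conversion: freight, brokerage — on the buyer under both terms; not part of either seller's price.
From FCA to FOB, the seller additionally bears: origin terminal.
FOB price = 246362.35 + 701.04 = 247063.39

FOB price: SGD 247063.39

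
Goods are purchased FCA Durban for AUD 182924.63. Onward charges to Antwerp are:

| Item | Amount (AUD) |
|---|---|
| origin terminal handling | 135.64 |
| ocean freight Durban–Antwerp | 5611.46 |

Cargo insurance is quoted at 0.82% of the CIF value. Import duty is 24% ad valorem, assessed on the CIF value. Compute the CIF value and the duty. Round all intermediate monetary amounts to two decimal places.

Let C be the CIF value. C = FCA price + pre-shipment costs + freight + 0.82% × C
C − 0.82% × C = 182924.63 + 135.64 + 5611.46
0.9918 × C = 188671.73
C = 188671.73 / 0.9918 = 190231.63
Insurance premium = 0.82% × 190231.63 = 1559.90
Import duty = 190231.63 × 24% = 45655.59

CIF value: AUD 190231.63; import duty: AUD 45655.59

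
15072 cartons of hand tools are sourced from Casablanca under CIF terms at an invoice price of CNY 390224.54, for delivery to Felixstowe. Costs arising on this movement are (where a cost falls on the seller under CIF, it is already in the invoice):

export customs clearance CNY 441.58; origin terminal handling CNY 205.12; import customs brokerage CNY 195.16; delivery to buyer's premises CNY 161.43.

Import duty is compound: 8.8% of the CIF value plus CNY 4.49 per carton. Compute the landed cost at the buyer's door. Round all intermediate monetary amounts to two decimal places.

Total landed cost: CNY 492594.17

CIF: the seller pays costs through ocean freight and marine insurance to the destination port.
Already in the invoice (seller's account under CIF): export clearance, origin terminal — exclude.
The CIF price already equals the CIF value: 390224.54
Ad valorem component: 390224.54 × 8.8% = 34339.76
Specific component: 15072 × 4.49 = 67673.28
Import duty = 34339.76 + 67673.28 = 102013.04
Buyer bears: brokerage 195.16 + delivery 161.43 + duty 102013.04 = 102369.63
Landed cost = invoice 390224.54 + 102369.63 = 492594.17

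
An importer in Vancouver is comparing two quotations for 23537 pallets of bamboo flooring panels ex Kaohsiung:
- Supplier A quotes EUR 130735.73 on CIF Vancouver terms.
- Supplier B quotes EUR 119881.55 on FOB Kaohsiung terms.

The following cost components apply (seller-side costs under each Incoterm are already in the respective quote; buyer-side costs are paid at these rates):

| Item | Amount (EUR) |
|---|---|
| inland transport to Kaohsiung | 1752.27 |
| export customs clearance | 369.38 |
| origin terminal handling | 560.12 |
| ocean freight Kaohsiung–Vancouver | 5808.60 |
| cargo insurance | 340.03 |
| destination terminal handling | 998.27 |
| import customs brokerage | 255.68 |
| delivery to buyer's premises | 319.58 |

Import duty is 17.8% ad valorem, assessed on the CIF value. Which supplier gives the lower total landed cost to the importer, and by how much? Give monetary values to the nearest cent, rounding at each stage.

Supplier B is cheaper by EUR 5543.14

Supplier A (CIF):
The CIF price already equals the CIF value: 130735.73
Import duty = 130735.73 × 17.8% = 23270.96
Buyer bears (A): 998.27 + 255.68 + 319.58 = 1573.53
Landed cost (A) = invoice 130735.73 + 1573.53 + duty 23270.96 = 155580.22
Supplier B (FOB):
CIF value = FOB price + freight + insurance = 119881.55 + 5808.60 + 340.03 = 126030.18
Import duty = 126030.18 × 17.8% = 22433.37
Buyer bears (B): 5808.60 + 340.03 + 998.27 + 255.68 + 319.58 = 7722.16
Landed cost (B) = invoice 119881.55 + 7722.16 + duty 22433.37 = 150037.08
Difference = |155580.22 − 150037.08| = 5543.14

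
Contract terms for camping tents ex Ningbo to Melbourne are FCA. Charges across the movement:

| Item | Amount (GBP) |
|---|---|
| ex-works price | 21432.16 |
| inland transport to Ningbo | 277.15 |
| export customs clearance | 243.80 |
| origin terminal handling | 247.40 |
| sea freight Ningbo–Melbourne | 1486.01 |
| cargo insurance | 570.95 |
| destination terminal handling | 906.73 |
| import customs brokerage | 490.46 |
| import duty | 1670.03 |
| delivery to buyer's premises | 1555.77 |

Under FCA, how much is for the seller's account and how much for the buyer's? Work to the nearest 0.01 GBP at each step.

FCA: the seller delivers export-cleared goods to the carrier; the buyer bears costs from that point.
Seller's account: goods 21432.16 + inland to port 277.15 + export clearance 243.80 = 21953.11
Buyer's account: origin terminal 247.40 + freight 1486.01 + insurance 570.95 + destination terminal 906.73 + brokerage 490.46 + duty 1670.03 + delivery 1555.77 = 6927.35

Seller: GBP 21953.11; buyer: GBP 6927.35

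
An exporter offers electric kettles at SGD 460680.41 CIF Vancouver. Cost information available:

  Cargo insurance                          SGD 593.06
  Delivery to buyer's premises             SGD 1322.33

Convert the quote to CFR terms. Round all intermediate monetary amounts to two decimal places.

Not relevant to the conversion: delivery — on the buyer under both terms; not part of either seller's price.
From CIF to CFR, the seller no longer bears: insurance.
CFR price = 460680.41 − 593.06 = 460087.35

CFR price: SGD 460087.35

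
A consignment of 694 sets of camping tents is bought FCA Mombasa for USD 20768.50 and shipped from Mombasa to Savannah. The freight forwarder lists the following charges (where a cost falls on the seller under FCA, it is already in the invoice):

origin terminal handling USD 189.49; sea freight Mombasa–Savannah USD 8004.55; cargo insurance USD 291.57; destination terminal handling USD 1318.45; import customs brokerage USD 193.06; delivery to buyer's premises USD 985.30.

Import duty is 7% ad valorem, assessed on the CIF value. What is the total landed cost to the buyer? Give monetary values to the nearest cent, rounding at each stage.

FCA: the seller delivers export-cleared goods to the carrier; the buyer bears costs from that point.
CIF value = FCA price + origin terminal + freight + insurance = 20768.50 + 189.49 + 8004.55 + 291.57 = 29254.11
Import duty = 29254.11 × 7% = 2047.79
Buyer bears: origin terminal 189.49 + freight 8004.55 + insurance 291.57 + destination terminal 1318.45 + brokerage 193.06 + delivery 985.30 + duty 2047.79 = 13030.21
Landed cost = invoice 20768.50 + 13030.21 = 33798.71

Total landed cost: USD 33798.71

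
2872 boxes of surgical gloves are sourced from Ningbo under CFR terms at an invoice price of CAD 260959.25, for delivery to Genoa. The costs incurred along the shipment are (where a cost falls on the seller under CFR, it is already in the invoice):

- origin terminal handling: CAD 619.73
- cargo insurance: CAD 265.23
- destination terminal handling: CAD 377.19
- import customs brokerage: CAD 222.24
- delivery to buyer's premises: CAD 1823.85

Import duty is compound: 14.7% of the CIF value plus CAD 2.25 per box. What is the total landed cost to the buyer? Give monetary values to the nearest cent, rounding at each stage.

CFR: the seller pays costs through ocean freight to the destination port, but not insurance.
Already in the invoice (seller's account under CFR): origin terminal — exclude.
CIF value = CFR price + insurance = 260959.25 + 265.23 = 261224.48
Ad valorem component: 261224.48 × 14.7% = 38400.00
Specific component: 2872 × 2.25 = 6462.00
Import duty = 38400.00 + 6462.00 = 44862.00
Buyer bears: insurance 265.23 + destination terminal 377.19 + brokerage 222.24 + delivery 1823.85 + duty 44862.00 = 47550.51
Landed cost = invoice 260959.25 + 47550.51 = 308509.76

Total landed cost: CAD 308509.76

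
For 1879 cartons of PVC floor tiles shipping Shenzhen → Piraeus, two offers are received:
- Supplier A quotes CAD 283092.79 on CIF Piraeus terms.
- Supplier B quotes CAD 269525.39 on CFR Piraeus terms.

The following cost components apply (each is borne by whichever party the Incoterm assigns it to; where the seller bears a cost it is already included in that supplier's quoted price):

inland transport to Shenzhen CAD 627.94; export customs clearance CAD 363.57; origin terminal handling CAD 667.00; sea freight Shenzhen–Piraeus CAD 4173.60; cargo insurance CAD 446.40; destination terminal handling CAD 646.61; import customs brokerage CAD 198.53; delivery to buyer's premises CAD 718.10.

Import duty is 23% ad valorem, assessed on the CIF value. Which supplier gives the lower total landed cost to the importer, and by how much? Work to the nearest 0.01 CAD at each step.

Supplier A (CIF):
The CIF price already equals the CIF value: 283092.79
Import duty = 283092.79 × 23% = 65111.34
Buyer bears (A): 646.61 + 198.53 + 718.10 = 1563.24
Landed cost (A) = invoice 283092.79 + 1563.24 + duty 65111.34 = 349767.37
Supplier B (CFR):
CIF value = CFR price + insurance = 269525.39 + 446.40 = 269971.79
Import duty = 269971.79 × 23% = 62093.51
Buyer bears (B): 446.40 + 646.61 + 198.53 + 718.10 = 2009.64
Landed cost (B) = invoice 269525.39 + 2009.64 + duty 62093.51 = 333628.54
Difference = |349767.37 − 333628.54| = 16138.83

Supplier B is cheaper by CAD 16138.83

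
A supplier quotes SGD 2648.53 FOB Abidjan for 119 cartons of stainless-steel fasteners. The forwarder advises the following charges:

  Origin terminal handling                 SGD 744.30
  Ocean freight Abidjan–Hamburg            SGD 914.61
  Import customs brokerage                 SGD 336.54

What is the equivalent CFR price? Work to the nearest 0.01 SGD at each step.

Not relevant to the conversion: origin terminal — on the seller under both FOB and CFR; already in the FOB price and stays in the CFR price. brokerage — on the buyer under both terms; not part of either seller's price.
From FOB to CFR, the seller additionally bears: freight.
CFR price = 2648.53 + 914.61 = 3563.14

CFR price: SGD 3563.14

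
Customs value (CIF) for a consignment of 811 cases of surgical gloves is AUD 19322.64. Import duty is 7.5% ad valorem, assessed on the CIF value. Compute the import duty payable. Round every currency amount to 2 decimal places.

Import duty: AUD 1449.20

Import duty = 19322.64 × 7.5% = 1449.20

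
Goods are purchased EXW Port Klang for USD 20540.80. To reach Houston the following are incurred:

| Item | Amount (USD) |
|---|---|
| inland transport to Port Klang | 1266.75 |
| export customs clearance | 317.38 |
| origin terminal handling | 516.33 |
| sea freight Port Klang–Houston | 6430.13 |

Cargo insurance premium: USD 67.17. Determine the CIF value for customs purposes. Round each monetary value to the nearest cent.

CIF = EXW price + pre-shipment costs + freight + insurance
CIF = 20540.80 + 1266.75 + 317.38 + 516.33 + 6430.13 + 67.17 = 29138.56

CIF value: USD 29138.56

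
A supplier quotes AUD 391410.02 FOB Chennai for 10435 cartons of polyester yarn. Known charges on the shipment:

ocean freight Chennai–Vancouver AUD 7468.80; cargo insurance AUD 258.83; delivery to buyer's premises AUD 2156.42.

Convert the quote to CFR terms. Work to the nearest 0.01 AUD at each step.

CFR price: AUD 398878.82

Not relevant to the conversion: delivery, insurance — on the buyer under both terms; not part of either seller's price.
From FOB to CFR, the seller additionally bears: freight.
CFR price = 391410.02 + 7468.80 = 398878.82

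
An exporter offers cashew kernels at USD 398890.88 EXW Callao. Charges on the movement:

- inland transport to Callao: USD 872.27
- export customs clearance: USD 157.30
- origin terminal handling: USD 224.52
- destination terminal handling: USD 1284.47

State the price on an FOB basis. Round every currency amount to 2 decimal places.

Not relevant to the conversion: destination terminal — on the buyer under both terms; not part of either seller's price.
From EXW to FOB, the seller additionally bears: inland to port, export clearance, origin terminal.
FOB price = 398890.88 + 872.27 + 157.30 + 224.52 = 400144.97

FOB price: USD 400144.97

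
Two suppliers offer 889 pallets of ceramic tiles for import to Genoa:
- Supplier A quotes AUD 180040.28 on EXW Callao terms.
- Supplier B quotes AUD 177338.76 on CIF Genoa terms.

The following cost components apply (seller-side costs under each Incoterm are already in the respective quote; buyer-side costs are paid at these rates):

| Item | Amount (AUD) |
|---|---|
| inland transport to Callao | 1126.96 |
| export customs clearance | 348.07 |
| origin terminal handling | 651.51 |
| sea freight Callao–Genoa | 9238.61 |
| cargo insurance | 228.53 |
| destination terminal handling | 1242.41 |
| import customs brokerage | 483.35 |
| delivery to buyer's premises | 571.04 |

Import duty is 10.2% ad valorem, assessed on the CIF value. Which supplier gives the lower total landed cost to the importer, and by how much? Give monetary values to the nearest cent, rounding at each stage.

Supplier B is cheaper by AUD 15753.31

Supplier A (EXW):
CIF value = EXW price + inland to port + export clearance + origin terminal + freight + insurance = 180040.28 + 1126.96 + 348.07 + 651.51 + 9238.61 + 228.53 = 191633.96
Import duty = 191633.96 × 10.2% = 19546.66
Buyer bears (A): 1126.96 + 348.07 + 651.51 + 9238.61 + 228.53 + 1242.41 + 483.35 + 571.04 = 13890.48
Landed cost (A) = invoice 180040.28 + 13890.48 + duty 19546.66 = 213477.42
Supplier B (CIF):
The CIF price already equals the CIF value: 177338.76
Import duty = 177338.76 × 10.2% = 18088.55
Buyer bears (B): 1242.41 + 483.35 + 571.04 = 2296.80
Landed cost (B) = invoice 177338.76 + 2296.80 + duty 18088.55 = 197724.11
Difference = |213477.42 − 197724.11| = 15753.31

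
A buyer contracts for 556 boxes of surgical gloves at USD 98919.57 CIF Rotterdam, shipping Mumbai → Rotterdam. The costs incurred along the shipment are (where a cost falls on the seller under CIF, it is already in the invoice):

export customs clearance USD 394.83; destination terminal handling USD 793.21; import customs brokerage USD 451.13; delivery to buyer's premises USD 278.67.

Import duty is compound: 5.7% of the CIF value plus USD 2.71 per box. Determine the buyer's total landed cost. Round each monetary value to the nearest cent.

Total landed cost: USD 107587.76

CIF: the seller pays costs through ocean freight and marine insurance to the destination port.
Already in the invoice (seller's account under CIF): export clearance — exclude.
The CIF price already equals the CIF value: 98919.57
Ad valorem component: 98919.57 × 5.7% = 5638.42
Specific component: 556 × 2.71 = 1506.76
Import duty = 5638.42 + 1506.76 = 7145.18
Buyer bears: destination terminal 793.21 + brokerage 451.13 + delivery 278.67 + duty 7145.18 = 8668.19
Landed cost = invoice 98919.57 + 8668.19 = 107587.76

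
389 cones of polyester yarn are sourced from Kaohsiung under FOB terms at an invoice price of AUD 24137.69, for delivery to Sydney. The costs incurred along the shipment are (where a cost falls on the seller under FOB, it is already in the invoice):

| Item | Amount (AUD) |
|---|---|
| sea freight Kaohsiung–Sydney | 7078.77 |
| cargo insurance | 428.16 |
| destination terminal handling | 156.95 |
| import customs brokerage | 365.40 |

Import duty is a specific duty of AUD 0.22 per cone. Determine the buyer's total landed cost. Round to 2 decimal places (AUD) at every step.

Total landed cost: AUD 32252.55

FOB: the seller bears costs until goods are on board at the origin port; the buyer bears freight, insurance and all costs thereafter.
CIF value = FOB price + freight + insurance = 24137.69 + 7078.77 + 428.16 = 31644.62
Import duty = 389 × 0.22 = 85.58
Buyer bears: freight 7078.77 + insurance 428.16 + destination terminal 156.95 + brokerage 365.40 + duty 85.58 = 8114.86
Landed cost = invoice 24137.69 + 8114.86 = 32252.55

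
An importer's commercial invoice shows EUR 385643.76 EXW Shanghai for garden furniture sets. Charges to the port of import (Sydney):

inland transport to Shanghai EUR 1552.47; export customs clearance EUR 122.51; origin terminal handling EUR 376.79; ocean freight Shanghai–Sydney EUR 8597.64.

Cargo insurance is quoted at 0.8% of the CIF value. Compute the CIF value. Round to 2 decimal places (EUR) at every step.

Let C be the CIF value. C = EXW price + pre-shipment costs + freight + 0.8% × C
C − 0.8% × C = 385643.76 + 1552.47 + 122.51 + 376.79 + 8597.64
0.992 × C = 396293.17
C = 396293.17 / 0.992 = 399489.08
Insurance premium = 0.8% × 399489.08 = 3195.91

CIF value: EUR 399489.08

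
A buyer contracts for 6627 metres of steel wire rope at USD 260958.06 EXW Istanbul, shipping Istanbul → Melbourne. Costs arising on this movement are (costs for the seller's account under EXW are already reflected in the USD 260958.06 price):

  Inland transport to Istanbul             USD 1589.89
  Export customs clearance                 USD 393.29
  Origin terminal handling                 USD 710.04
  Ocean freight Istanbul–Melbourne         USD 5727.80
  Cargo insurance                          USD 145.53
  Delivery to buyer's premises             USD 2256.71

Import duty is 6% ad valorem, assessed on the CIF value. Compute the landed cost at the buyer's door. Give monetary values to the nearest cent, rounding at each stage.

Total landed cost: USD 287952.80

EXW: the seller makes goods available at their premises; the buyer bears all onward costs.
CIF value = EXW price + inland to port + export clearance + origin terminal + freight + insurance = 260958.06 + 1589.89 + 393.29 + 710.04 + 5727.80 + 145.53 = 269524.61
Import duty = 269524.61 × 6% = 16171.48
Buyer bears: inland to port 1589.89 + export clearance 393.29 + origin terminal 710.04 + freight 5727.80 + insurance 145.53 + delivery 2256.71 + duty 16171.48 = 26994.74
Landed cost = invoice 260958.06 + 26994.74 = 287952.80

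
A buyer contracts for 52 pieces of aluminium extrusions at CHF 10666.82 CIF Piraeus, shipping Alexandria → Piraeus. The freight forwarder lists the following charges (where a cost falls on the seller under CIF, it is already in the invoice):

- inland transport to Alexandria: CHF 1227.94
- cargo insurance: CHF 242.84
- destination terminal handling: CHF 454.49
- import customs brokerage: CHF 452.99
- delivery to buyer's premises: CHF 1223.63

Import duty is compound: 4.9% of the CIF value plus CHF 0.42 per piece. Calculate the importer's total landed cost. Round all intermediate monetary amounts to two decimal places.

CIF: the seller pays costs through ocean freight and marine insurance to the destination port.
Already in the invoice (seller's account under CIF): inland to port, insurance — exclude.
The CIF price already equals the CIF value: 10666.82
Ad valorem component: 10666.82 × 4.9% = 522.67
Specific component: 52 × 0.42 = 21.84
Import duty = 522.67 + 21.84 = 544.51
Buyer bears: destination terminal 454.49 + brokerage 452.99 + delivery 1223.63 + duty 544.51 = 2675.62
Landed cost = invoice 10666.82 + 2675.62 = 13342.44

Total landed cost: CHF 13342.44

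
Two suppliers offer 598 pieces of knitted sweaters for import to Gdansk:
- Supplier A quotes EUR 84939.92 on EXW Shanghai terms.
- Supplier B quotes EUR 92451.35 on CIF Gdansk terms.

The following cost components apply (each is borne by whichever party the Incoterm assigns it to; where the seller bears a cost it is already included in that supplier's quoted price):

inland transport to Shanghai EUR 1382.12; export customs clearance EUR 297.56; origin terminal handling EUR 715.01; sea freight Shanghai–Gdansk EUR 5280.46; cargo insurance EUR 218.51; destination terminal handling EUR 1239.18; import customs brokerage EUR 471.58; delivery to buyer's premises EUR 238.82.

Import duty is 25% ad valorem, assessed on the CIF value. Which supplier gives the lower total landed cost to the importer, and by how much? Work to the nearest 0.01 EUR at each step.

Supplier A (EXW):
CIF value = EXW price + inland to port + export clearance + origin terminal + freight + insurance = 84939.92 + 1382.12 + 297.56 + 715.01 + 5280.46 + 218.51 = 92833.58
Import duty = 92833.58 × 25% = 23208.40
Buyer bears (A): 1382.12 + 297.56 + 715.01 + 5280.46 + 218.51 + 1239.18 + 471.58 + 238.82 = 9843.24
Landed cost (A) = invoice 84939.92 + 9843.24 + duty 23208.40 = 117991.56
Supplier B (CIF):
The CIF price already equals the CIF value: 92451.35
Import duty = 92451.35 × 25% = 23112.84
Buyer bears (B): 1239.18 + 471.58 + 238.82 = 1949.58
Landed cost (B) = invoice 92451.35 + 1949.58 + duty 23112.84 = 117513.77
Difference = |117991.56 − 117513.77| = 477.79

Supplier B is cheaper by EUR 477.79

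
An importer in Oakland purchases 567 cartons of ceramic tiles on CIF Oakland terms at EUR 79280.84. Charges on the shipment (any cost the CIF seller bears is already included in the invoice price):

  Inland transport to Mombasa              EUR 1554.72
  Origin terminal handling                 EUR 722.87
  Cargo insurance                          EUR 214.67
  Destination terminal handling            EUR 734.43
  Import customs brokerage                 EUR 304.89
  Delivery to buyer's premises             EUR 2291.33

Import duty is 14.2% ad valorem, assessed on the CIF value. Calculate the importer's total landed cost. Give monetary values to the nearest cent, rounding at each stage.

Total landed cost: EUR 93869.37

CIF: the seller pays costs through ocean freight and marine insurance to the destination port.
Already in the invoice (seller's account under CIF): inland to port, origin terminal, insurance — exclude.
The CIF price already equals the CIF value: 79280.84
Import duty = 79280.84 × 14.2% = 11257.88
Buyer bears: destination terminal 734.43 + brokerage 304.89 + delivery 2291.33 + duty 11257.88 = 14588.53
Landed cost = invoice 79280.84 + 14588.53 = 93869.37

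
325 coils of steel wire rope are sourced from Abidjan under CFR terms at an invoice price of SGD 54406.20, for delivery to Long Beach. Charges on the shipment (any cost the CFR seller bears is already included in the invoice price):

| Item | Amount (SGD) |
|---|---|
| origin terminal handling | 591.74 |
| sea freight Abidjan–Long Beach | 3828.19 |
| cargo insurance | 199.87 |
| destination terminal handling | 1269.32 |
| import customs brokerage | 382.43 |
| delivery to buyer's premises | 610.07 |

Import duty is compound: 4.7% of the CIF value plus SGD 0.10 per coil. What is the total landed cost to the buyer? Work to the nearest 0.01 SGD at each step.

CFR: the seller pays costs through ocean freight to the destination port, but not insurance.
Already in the invoice (seller's account under CFR): origin terminal, freight — exclude.
CIF value = CFR price + insurance = 54406.20 + 199.87 = 54606.07
Ad valorem component: 54606.07 × 4.7% = 2566.49
Specific component: 325 × 0.10 = 32.50
Import duty = 2566.49 + 32.50 = 2598.99
Buyer bears: insurance 199.87 + destination terminal 1269.32 + brokerage 382.43 + delivery 610.07 + duty 2598.99 = 5060.68
Landed cost = invoice 54406.20 + 5060.68 = 59466.88

Total landed cost: SGD 59466.88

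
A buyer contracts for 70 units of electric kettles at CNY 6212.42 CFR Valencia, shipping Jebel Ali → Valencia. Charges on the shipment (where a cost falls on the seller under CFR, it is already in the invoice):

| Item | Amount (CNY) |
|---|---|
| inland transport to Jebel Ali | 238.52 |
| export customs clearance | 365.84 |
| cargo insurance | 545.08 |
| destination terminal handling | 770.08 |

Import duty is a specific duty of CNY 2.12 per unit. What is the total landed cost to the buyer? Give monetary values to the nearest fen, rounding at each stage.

Total landed cost: CNY 7675.98

CFR: the seller pays costs through ocean freight to the destination port, but not insurance.
Already in the invoice (seller's account under CFR): inland to port, export clearance — exclude.
CIF value = CFR price + insurance = 6212.42 + 545.08 = 6757.50
Import duty = 70 × 2.12 = 148.40
Buyer bears: insurance 545.08 + destination terminal 770.08 + duty 148.40 = 1463.56
Landed cost = invoice 6212.42 + 1463.56 = 7675.98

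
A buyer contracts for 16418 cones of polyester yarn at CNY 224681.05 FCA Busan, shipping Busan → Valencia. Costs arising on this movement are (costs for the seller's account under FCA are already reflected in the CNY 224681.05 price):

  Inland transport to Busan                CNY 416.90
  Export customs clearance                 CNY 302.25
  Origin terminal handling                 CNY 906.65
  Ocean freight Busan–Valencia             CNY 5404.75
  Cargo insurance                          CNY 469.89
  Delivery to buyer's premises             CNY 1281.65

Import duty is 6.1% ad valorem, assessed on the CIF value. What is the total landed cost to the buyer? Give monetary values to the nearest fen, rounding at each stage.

FCA: the seller delivers export-cleared goods to the carrier; the buyer bears costs from that point.
Already in the invoice (seller's account under FCA): inland to port, export clearance — exclude.
CIF value = FCA price + origin terminal + freight + insurance = 224681.05 + 906.65 + 5404.75 + 469.89 = 231462.34
Import duty = 231462.34 × 6.1% = 14119.20
Buyer bears: origin terminal 906.65 + freight 5404.75 + insurance 469.89 + delivery 1281.65 + duty 14119.20 = 22182.14
Landed cost = invoice 224681.05 + 22182.14 = 246863.19

Total landed cost: CNY 246863.19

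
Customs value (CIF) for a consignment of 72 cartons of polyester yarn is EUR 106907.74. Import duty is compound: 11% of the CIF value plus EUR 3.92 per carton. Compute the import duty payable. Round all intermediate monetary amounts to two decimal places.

Import duty: EUR 12042.09

Ad valorem component: 106907.74 × 11% = 11759.85
Specific component: 72 × 3.92 = 282.24
Import duty = 11759.85 + 282.24 = 12042.09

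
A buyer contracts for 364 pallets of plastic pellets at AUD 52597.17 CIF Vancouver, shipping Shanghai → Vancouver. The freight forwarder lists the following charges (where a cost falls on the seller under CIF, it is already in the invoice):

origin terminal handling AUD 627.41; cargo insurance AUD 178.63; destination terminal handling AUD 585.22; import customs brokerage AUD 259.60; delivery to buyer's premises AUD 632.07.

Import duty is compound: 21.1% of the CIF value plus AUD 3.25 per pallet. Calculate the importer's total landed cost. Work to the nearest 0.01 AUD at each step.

Total landed cost: AUD 66355.06

CIF: the seller pays costs through ocean freight and marine insurance to the destination port.
Already in the invoice (seller's account under CIF): origin terminal, insurance — exclude.
The CIF price already equals the CIF value: 52597.17
Ad valorem component: 52597.17 × 21.1% = 11098.00
Specific component: 364 × 3.25 = 1183.00
Import duty = 11098.00 + 1183.00 = 12281.00
Buyer bears: destination terminal 585.22 + brokerage 259.60 + delivery 632.07 + duty 12281.00 = 13757.89
Landed cost = invoice 52597.17 + 13757.89 = 66355.06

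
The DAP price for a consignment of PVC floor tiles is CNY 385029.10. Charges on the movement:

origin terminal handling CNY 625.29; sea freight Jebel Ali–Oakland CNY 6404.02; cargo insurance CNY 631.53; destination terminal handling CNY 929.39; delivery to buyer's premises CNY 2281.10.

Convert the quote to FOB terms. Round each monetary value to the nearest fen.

Not relevant to the conversion: origin terminal — on the seller under both DAP and FOB; already in the DAP price and stays in the FOB price.
From DAP to FOB, the seller no longer bears: freight, insurance, destination terminal, delivery.
FOB price = 385029.10 − 6404.02 − 631.53 − 929.39 − 2281.10 = 374783.06

FOB price: CNY 374783.06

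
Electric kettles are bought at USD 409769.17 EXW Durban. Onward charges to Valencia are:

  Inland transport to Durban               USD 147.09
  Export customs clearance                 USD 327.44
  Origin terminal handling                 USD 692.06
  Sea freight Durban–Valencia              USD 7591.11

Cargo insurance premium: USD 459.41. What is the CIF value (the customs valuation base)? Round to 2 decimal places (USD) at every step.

CIF = EXW price + pre-shipment costs + freight + insurance
CIF = 409769.17 + 147.09 + 327.44 + 692.06 + 7591.11 + 459.41 = 418986.28

CIF value: USD 418986.28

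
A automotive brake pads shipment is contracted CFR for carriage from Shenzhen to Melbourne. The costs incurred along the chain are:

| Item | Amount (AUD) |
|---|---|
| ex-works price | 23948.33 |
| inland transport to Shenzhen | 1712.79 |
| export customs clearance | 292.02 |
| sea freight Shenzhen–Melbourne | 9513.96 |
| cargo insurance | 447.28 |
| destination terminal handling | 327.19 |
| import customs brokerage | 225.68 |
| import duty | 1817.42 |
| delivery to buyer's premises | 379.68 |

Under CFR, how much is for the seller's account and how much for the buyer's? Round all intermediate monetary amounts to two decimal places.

CFR: the seller pays costs through ocean freight to the destination port, but not insurance.
Seller's account: goods 23948.33 + inland to port 1712.79 + export clearance 292.02 + freight 9513.96 = 35467.10
Buyer's account: insurance 447.28 + destination terminal 327.19 + brokerage 225.68 + duty 1817.42 + delivery 379.68 = 3197.25

Seller: AUD 35467.10; buyer: AUD 3197.25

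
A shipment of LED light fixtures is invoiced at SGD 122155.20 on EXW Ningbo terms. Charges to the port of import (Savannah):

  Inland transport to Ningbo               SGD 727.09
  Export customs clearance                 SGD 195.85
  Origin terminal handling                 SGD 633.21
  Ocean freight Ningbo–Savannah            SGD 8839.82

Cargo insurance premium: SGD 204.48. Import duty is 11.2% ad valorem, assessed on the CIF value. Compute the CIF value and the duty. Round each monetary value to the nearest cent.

CIF = EXW price + pre-shipment costs + freight + insurance
CIF = 122155.20 + 727.09 + 195.85 + 633.21 + 8839.82 + 204.48 = 132755.65
Import duty = 132755.65 × 11.2% = 14868.63

CIF value: SGD 132755.65; import duty: SGD 14868.63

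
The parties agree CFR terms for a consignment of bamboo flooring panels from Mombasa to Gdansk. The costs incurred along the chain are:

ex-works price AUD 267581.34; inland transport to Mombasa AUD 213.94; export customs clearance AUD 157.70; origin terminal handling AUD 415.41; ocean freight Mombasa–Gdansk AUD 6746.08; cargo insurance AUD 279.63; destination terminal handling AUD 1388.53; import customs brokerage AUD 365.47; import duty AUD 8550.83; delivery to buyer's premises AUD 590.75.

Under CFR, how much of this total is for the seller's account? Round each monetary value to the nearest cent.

CFR: the seller pays costs through ocean freight to the destination port, but not insurance.
Seller's account: goods 267581.34 + inland to port 213.94 + export clearance 157.70 + origin terminal 415.41 + freight 6746.08 = 275114.47
Buyer's account: insurance 279.63 + destination terminal 1388.53 + brokerage 365.47 + duty 8550.83 + delivery 590.75 = 11175.21

Seller's account: AUD 275114.47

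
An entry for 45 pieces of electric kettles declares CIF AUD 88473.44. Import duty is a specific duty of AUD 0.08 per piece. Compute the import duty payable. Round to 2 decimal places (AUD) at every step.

Import duty = 45 × 0.08 = 3.60

Import duty: AUD 3.60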